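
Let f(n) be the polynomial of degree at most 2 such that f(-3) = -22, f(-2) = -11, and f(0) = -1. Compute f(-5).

Write f(n) = an^2 + bn + c. Substituting each data point gives a linear system:
  9a - 3b + c = -22
  4a - 2b + c = -11
  c = -1
Solving the system yields a = -2, b = 1, c = -1.
So f(n) = -2n^2 + n - 1.
Then f(-5) = -56.

-56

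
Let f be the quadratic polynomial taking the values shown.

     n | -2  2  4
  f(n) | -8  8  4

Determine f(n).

f(n) = -n^2 + 4n + 4

Write f(n) = an^2 + bn + c. Substituting each data point gives a linear system:
  4a - 2b + c = -8
  4a + 2b + c = 8
  16a + 4b + c = 4
Solving the system yields a = -1, b = 4, c = 4.
So f(n) = -n^2 + 4n + 4.
Check: f(4) = 4. ✓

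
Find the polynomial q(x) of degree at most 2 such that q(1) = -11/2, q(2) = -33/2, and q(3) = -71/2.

Using the Lagrange interpolation formula with nodes 1, 2, 3:
  L_0(x) = (x - 2)(x - 3) / 2
  L_1(x) = (x - 1)(x - 3) / -1
  L_2(x) = (x - 1)(x - 2) / 2
Then q(x) = -11/2·L_0(x) - 33/2·L_1(x) - 71/2·L_2(x).
Expanding and collecting terms gives q(x) = -4x² + x - 5/2.
Check: q(2) = -33/2. ✓

q(x) = -4x^2 + x - 5/2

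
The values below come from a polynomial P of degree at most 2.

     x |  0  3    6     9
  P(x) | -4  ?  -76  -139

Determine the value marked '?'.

-31

The 3 known points determine the degree-2 polynomial uniquely.
Write P(x) = ax^2 + bx + c. Substituting each data point gives a linear system:
  c = -4
  36a + 6b + c = -76
  81a + 9b + c = -139
Solving the system yields a = -1, b = -6, c = -4.
So P(x) = -x^2 - 6x - 4.
Then P(3) = -31.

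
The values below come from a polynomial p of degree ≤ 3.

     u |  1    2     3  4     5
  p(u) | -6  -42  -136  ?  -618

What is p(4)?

On equispaced nodes a degree-3 polynomial has vanishing fourth forward difference, so
  p(1) - 4·p(2) + 6·p(3) - 4·p(4) + p(5) = 0.
Substituting the known values and solving for p(4):
  -4·p(4) = 1272
  p(4) = -318.

-318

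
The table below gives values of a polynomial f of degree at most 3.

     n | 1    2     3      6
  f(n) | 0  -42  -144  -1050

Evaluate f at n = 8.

Using the Lagrange interpolation formula with nodes 1, 2, 3, 6:
  L_0(n) = (n - 2)(n - 3)(n - 6) / -10
  L_1(n) = (n - 1)(n - 3)(n - 6) / 4
  L_2(n) = (n - 1)(n - 2)(n - 6) / -6
  L_3(n) = (n - 1)(n - 2)(n - 3) / 60
Then f(n) = 0·L_0(n) - 42·L_1(n) - 144·L_2(n) - 1050·L_3(n).
Expanding and collecting terms gives f(n) = -4n^3 - 6n^2 + 4n + 6.
Evaluating at n = 8: f(8) = -2394.

-2394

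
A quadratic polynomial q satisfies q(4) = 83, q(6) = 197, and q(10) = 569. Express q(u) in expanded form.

Write q(u) = au^2 + bu + c. Substituting each data point gives a linear system:
  16a + 4b + c = 83
  36a + 6b + c = 197
  100a + 10b + c = 569
Solving the system yields a = 6, b = -3, c = -1.
So q(u) = 6u^2 - 3u - 1.
Check: q(4) = 83. ✓

q(u) = 6u^2 - 3u - 1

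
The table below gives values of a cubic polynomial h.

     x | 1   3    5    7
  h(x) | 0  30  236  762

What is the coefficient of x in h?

-4

Write h(x) = ax^3 + bx^2 + cx + d. Substituting each data point gives a linear system:
  a + b + c + d = 0
  27a + 9b + 3c + d = 30
  125a + 25b + 5c + d = 236
  343a + 49b + 7c + d = 762
Solving the system yields a = 3, b = -5, c = -4, d = 6.
So h(x) = 3x^3 - 5x^2 - 4x + 6.
The coefficient of x is -4.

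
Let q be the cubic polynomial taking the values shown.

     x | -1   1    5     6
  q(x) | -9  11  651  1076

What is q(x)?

q(x) = 4x^3 + 5x^2 + 6x - 4

Using the Lagrange interpolation formula with nodes -1, 1, 5, 6:
  L_0(x) = (x - 1)(x - 5)(x - 6) / -84
  L_1(x) = (x + 1)(x - 5)(x - 6) / 40
  L_2(x) = (x + 1)(x - 1)(x - 6) / -24
  L_3(x) = (x + 1)(x - 1)(x - 5) / 35
Then q(x) = -9·L_0(x) + 11·L_1(x) + 651·L_2(x) + 1076·L_3(x).
Expanding and collecting terms gives q(x) = 4x³ + 5x² + 6x - 4.
Check: q(-1) = -9. ✓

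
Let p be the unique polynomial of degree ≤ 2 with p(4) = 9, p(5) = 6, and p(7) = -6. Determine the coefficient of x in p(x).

Write p(x) = ax^2 + bx + c. Substituting each data point gives a linear system:
  16a + 4b + c = 9
  25a + 5b + c = 6
  49a + 7b + c = -6
Solving the system yields a = -1, b = 6, c = 1.
So p(x) = -x^2 + 6x + 1.
The coefficient of x is 6.

6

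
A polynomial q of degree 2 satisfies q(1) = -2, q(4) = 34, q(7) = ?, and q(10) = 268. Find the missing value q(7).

The 3 known points determine the degree-2 polynomial uniquely.
Write q(s) = as^2 + bs + c. Substituting each data point gives a linear system:
  a + b + c = -2
  16a + 4b + c = 34
  100a + 10b + c = 268
Solving the system yields a = 3, b = -3, c = -2.
So q(s) = 3s² - 3s - 2.
Then q(7) = 124.

124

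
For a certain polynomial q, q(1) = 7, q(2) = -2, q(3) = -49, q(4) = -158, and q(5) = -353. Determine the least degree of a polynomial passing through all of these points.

Forward differences of the values at x = 1, 2, 3, 4, 5:
  q  : 7  -2  -49  -158  -353
  Δ  : -9  -47  -109  -195
  Δ^2: -38  -62  -86
  Δ^3: -24  -24
  Δ^4: 0
The third differences are constant (-24) and nonzero, while all higher differences vanish, so the minimal degree is 3.

3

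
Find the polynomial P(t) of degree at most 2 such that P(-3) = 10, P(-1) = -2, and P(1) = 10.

Using the Lagrange interpolation formula with nodes -3, -1, 1:
  L_0(t) = (t + 1)(t - 1) / 8
  L_1(t) = (t + 3)(t - 1) / -4
  L_2(t) = (t + 3)(t + 1) / 8
Then P(t) = 10·L_0(t) - 2·L_1(t) + 10·L_2(t).
Expanding and collecting terms gives P(t) = 3t² + 6t + 1.
Check: P(-3) = 10. ✓

P(t) = 3t^2 + 6t + 1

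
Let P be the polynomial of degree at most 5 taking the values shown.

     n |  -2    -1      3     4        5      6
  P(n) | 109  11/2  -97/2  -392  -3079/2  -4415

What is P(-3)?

Write P(n) = an^5 + bn^4 + cn^3 + dn^2 + en + k. Substituting each data point gives a linear system:
  -32a + 16b - 8c + 4d - 2e + k = 109
  -a + b - c + d - e + k = 11/2
  243a + 81b + 27c + 9d + 3e + k = -97/2
  1024a + 256b + 64c + 16d + 4e + k = -392
  3125a + 625b + 125c + 25d + 5e + k = -3079/2
  7776a + 1296b + 216c + 36d + 6e + k = -4415
Solving the system yields a = -1, b = 3, c = -3, d = 3, e = 5/2, k = -2.
So P(n) = -n^5 + 3n^4 - 3n^3 + 3n^2 + (5/2)n - 2.
Then P(-3) = 1169/2.

1169/2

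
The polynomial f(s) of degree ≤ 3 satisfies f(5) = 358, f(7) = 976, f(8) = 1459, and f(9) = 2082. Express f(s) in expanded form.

f(s) = 3s^3 - 2s^2 + 6s + 3

Using the Lagrange interpolation formula with nodes 5, 7, 8, 9:
  L_0(s) = (s - 7)(s - 8)(s - 9) / -24
  L_1(s) = (s - 5)(s - 8)(s - 9) / 4
  L_2(s) = (s - 5)(s - 7)(s - 9) / -3
  L_3(s) = (s - 5)(s - 7)(s - 8) / 8
Then f(s) = 358·L_0(s) + 976·L_1(s) + 1459·L_2(s) + 2082·L_3(s).
Expanding and collecting terms gives f(s) = 3s^3 - 2s^2 + 6s + 3.
Check: f(9) = 2082. ✓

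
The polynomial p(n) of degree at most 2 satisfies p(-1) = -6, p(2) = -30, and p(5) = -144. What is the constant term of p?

Write p(n) = an^2 + bn + c. Substituting each data point gives a linear system:
  a - b + c = -6
  4a + 2b + c = -30
  25a + 5b + c = -144
Solving the system yields a = -5, b = -3, c = -4.
So p(n) = -5n^2 - 3n - 4.
The constant term is -4.

-4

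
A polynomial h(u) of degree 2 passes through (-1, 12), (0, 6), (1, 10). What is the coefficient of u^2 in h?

Write h(u) = au^2 + bu + c. Substituting each data point gives a linear system:
  a - b + c = 12
  c = 6
  a + b + c = 10
Solving the system yields a = 5, b = -1, c = 6.
So h(u) = 5u² - u + 6.
The leading coefficient is 5.

5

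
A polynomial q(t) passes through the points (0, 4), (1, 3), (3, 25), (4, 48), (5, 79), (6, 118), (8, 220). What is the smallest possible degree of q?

Divided differences on the nodes 0, 1, 3, 4, 5, 6, 8:
  order 0: 4  3  25  48  79  118  220
  order 1: -1  11  23  31  39  51
  order 2: 4  4  4  4  4
  order 3: 0  0  0  0
  order 4: 0  0  0
  order 5: 0  0
  order 6: 0
The order-2 divided differences are all 4 (nonzero) and every higher order vanishes, so the data lies on a polynomial of degree exactly 2.

2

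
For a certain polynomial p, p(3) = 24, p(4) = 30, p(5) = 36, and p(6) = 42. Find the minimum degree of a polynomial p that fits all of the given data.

Forward differences of the values at n = 3, 4, 5, 6:
  p  : 24  30  36  42
  Δ  : 6  6  6
  Δ^2: 0  0
  Δ^3: 0
The first differences are constant (6) and nonzero, while all higher differences vanish, so the minimal degree is 1.

1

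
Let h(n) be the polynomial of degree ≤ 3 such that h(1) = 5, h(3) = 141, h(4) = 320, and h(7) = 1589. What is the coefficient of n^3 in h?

4

Write h(n) = an^3 + bn^2 + cn + d. Substituting each data point gives a linear system:
  a + b + c + d = 5
  27a + 9b + 3c + d = 141
  64a + 16b + 4c + d = 320
  343a + 49b + 7c + d = 1589
Solving the system yields a = 4, b = 5, c = -4, d = 0.
So h(n) = 4n^3 + 5n^2 - 4n.
The leading coefficient is 4.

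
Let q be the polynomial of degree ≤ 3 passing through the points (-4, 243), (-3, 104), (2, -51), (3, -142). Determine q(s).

Write q(s) = as^3 + bs^2 + cs + d. Substituting each data point gives a linear system:
  -64a + 16b - 4c + d = 243
  -27a + 9b - 3c + d = 104
  8a + 4b + 2c + d = -51
  27a + 9b + 3c + d = -142
Solving the system yields a = -4, b = -2, c = -5, d = -1.
So q(s) = -4s^3 - 2s^2 - 5s - 1.
Check: q(-4) = 243. ✓

q(s) = -4s^3 - 2s^2 - 5s - 1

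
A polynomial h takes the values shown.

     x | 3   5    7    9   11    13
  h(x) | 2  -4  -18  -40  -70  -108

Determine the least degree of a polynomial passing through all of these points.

2

Forward differences of the values at x = 3, 5, 7, 9, 11, 13:
  h  : 2  -4  -18  -40  -70  -108
  Δ  : -6  -14  -22  -30  -38
  Δ^2: -8  -8  -8  -8
  Δ^3: 0  0  0
  Δ^4: 0  0
  Δ^5: 0
The second differences are constant (-8) and nonzero, while all higher differences vanish, so the minimal degree is 2.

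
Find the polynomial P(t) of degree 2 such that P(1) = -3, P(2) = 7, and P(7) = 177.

Write P(t) = at^2 + bt + c. Substituting each data point gives a linear system:
  a + b + c = -3
  4a + 2b + c = 7
  49a + 7b + c = 177
Solving the system yields a = 4, b = -2, c = -5.
So P(t) = 4t² - 2t - 5.
Check: P(2) = 7. ✓

P(t) = 4t^2 - 2t - 5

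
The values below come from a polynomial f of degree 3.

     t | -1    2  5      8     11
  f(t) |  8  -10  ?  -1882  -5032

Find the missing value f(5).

-424

On equispaced nodes a degree-3 polynomial has vanishing fourth forward difference, so
  f(-1) - 4·f(2) + 6·f(5) - 4·f(8) + f(11) = 0.
Substituting the known values and solving for f(5):
  6·f(5) = -2544
  f(5) = -424.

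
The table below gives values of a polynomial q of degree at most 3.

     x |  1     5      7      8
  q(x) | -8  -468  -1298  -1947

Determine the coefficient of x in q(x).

-3

Write q(x) = ax^3 + bx^2 + cx + d. Substituting each data point gives a linear system:
  a + b + c + d = -8
  125a + 25b + 5c + d = -468
  343a + 49b + 7c + d = -1298
  512a + 64b + 8c + d = -1947
Solving the system yields a = -4, b = 2, c = -3, d = -3.
So q(x) = -4x³ + 2x² - 3x - 3.
The coefficient of x is -3.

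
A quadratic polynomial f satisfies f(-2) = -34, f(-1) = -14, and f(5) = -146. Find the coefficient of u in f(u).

2

Write f(u) = au^2 + bu + c. Substituting each data point gives a linear system:
  4a - 2b + c = -34
  a - b + c = -14
  25a + 5b + c = -146
Solving the system yields a = -6, b = 2, c = -6.
So f(u) = -6u² + 2u - 6.
The coefficient of u is 2.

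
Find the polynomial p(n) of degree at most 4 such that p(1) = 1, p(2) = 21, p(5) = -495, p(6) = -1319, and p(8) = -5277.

Write p(n) = an^4 + bn^3 + cn^2 + dn + e. Substituting each data point gives a linear system:
  a + b + c + d + e = 1
  16a + 8b + 4c + 2d + e = 21
  625a + 125b + 25c + 5d + e = -495
  1296a + 216b + 36c + 6d + e = -1319
  4096a + 512b + 64c + 8d + e = -5277
Solving the system yields a = -2, b = 5, c = 6, d = -3, e = -5.
So p(n) = -2n^4 + 5n^3 + 6n^2 - 3n - 5.
Check: p(6) = -1319. ✓

p(n) = -2n^4 + 5n^3 + 6n^2 - 3n - 5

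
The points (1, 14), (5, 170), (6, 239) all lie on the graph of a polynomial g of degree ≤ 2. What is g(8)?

413

Write g(s) = as^2 + bs + c. Substituting each data point gives a linear system:
  a + b + c = 14
  25a + 5b + c = 170
  36a + 6b + c = 239
Solving the system yields a = 6, b = 3, c = 5.
So g(s) = 6s^2 + 3s + 5.
Then g(8) = 413.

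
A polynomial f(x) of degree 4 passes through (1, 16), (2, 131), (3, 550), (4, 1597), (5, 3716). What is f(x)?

Write f(x) = ax^4 + bx^3 + cx^2 + dx + e. Substituting each data point gives a linear system:
  a + b + c + d + e = 16
  16a + 8b + 4c + 2d + e = 131
  81a + 27b + 9c + 3d + e = 550
  256a + 64b + 16c + 4d + e = 1597
  625a + 125b + 25c + 5d + e = 3716
Solving the system yields a = 5, b = 4, c = 3, d = 3, e = 1.
So f(x) = 5x^4 + 4x^3 + 3x^2 + 3x + 1.
Check: f(4) = 1597. ✓

f(x) = 5x^4 + 4x^3 + 3x^2 + 3x + 1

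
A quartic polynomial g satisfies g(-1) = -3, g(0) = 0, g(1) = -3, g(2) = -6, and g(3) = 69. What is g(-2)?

54

Using the Lagrange interpolation formula with nodes -1, 0, 1, 2, 3:
  L_0(u) = u(u - 1)(u - 2)(u - 3) / 24
  L_1(u) = (u + 1)(u - 1)(u - 2)(u - 3) / -6
  L_2(u) = (u + 1)u(u - 2)(u - 3) / 4
  L_3(u) = (u + 1)u(u - 1)(u - 3) / -6
  L_4(u) = (u + 1)u(u - 1)(u - 2) / 24
Then g(u) = -3·L_0(u) + 0·L_1(u) - 3·L_2(u) - 6·L_3(u) + 69·L_4(u).
Expanding and collecting terms gives g(u) = 3u^4 - 5u^3 - 6u^2 + 5u.
Evaluating at u = -2: g(-2) = 54.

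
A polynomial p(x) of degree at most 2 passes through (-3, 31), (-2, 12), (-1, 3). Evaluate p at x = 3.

Write p(x) = ax^2 + bx + c. Substituting each data point gives a linear system:
  9a - 3b + c = 31
  4a - 2b + c = 12
  a - b + c = 3
Solving the system yields a = 5, b = 6, c = 4.
So p(x) = 5x^2 + 6x + 4.
Then p(3) = 67.

67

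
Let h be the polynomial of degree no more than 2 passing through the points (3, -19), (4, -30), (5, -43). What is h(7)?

Forward differences of the values at x = 3, 4, 5:
  h  : -19  -30  -43
  Δ  : -11  -13
  Δ^2: -2
The second differences are constant, confirming degree 2.
Interpolating (Newton forward form) and evaluating at x = 7 gives h(7) = -75.

-75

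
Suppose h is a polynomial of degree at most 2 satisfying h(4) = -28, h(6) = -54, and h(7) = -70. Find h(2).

-10

Using the Lagrange interpolation formula with nodes 4, 6, 7:
  L_0(n) = (n - 6)(n - 7) / 6
  L_1(n) = (n - 4)(n - 7) / -2
  L_2(n) = (n - 4)(n - 6) / 3
Then h(n) = -28·L_0(n) - 54·L_1(n) - 70·L_2(n).
Expanding and collecting terms gives h(n) = -n^2 - 3n.
Evaluating at n = 2: h(2) = -10.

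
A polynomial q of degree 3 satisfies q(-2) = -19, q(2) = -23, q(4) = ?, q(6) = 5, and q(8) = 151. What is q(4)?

The 4 known points determine the degree-3 polynomial uniquely.
Write q(u) = au^3 + bu^2 + cu + d. Substituting each data point gives a linear system:
  -8a + 4b - 2c + d = -19
  8a + 4b + 2c + d = -23
  216a + 36b + 6c + d = 5
  512a + 64b + 8c + d = 151
Solving the system yields a = 1, b = -5, c = -5, d = -1.
So q(u) = u^3 - 5u^2 - 5u - 1.
Then q(4) = -37.

-37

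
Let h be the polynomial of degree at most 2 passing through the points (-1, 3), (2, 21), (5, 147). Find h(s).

h(s) = 6s^2 - 3

Using the Lagrange interpolation formula with nodes -1, 2, 5:
  L_0(s) = (s - 2)(s - 5) / 18
  L_1(s) = (s + 1)(s - 5) / -9
  L_2(s) = (s + 1)(s - 2) / 18
Then h(s) = 3·L_0(s) + 21·L_1(s) + 147·L_2(s).
Expanding and collecting terms gives h(s) = 6s² - 3.
Check: h(5) = 147. ✓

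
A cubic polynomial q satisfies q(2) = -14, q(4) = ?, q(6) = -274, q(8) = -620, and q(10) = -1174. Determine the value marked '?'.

The 4 known points determine the degree-3 polynomial uniquely.
Write q(s) = as^3 + bs^2 + cs + d. Substituting each data point gives a linear system:
  8a + 4b + 2c + d = -14
  216a + 36b + 6c + d = -274
  512a + 64b + 8c + d = -620
  1000a + 100b + 10c + d = -1174
Solving the system yields a = -1, b = -2, c = 3, d = -4.
So q(s) = -s³ - 2s² + 3s - 4.
Then q(4) = -88.

-88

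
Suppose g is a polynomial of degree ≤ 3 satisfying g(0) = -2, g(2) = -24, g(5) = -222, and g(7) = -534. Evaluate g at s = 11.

Using the Lagrange interpolation formula with nodes 0, 2, 5, 7:
  L_0(s) = (s - 2)(s - 5)(s - 7) / -70
  L_1(s) = s(s - 5)(s - 7) / 30
  L_2(s) = s(s - 2)(s - 7) / -30
  L_3(s) = s(s - 2)(s - 5) / 70
Then g(s) = -2·L_0(s) - 24·L_1(s) - 222·L_2(s) - 534·L_3(s).
Expanding and collecting terms gives g(s) = -s^3 - 4s^2 + s - 2.
Evaluating at s = 11: g(11) = -1806.

-1806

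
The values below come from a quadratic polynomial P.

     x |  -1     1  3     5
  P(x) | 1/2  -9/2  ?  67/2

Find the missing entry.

The 3 known points determine the degree-2 polynomial uniquely.
Write P(x) = ax^2 + bx + c. Substituting each data point gives a linear system:
  a - b + c = 1/2
  a + b + c = -9/2
  25a + 5b + c = 67/2
Solving the system yields a = 2, b = -5/2, c = -4.
So P(x) = 2x² - (5/2)x - 4.
Then P(3) = 13/2.

13/2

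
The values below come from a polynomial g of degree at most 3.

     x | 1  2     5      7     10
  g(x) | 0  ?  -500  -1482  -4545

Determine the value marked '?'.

The 4 known points determine the degree-3 polynomial uniquely.
Write g(x) = ax^3 + bx^2 + cx + d. Substituting each data point gives a linear system:
  a + b + c + d = 0
  125a + 25b + 5c + d = -500
  343a + 49b + 7c + d = -1482
  1000a + 100b + 10c + d = -4545
Solving the system yields a = -5, b = 4, c = 6, d = -5.
So g(x) = -5x^3 + 4x^2 + 6x - 5.
Then g(2) = -17.

-17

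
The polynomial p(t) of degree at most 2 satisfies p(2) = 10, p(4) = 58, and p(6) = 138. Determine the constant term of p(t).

Write p(t) = at^2 + bt + c. Substituting each data point gives a linear system:
  4a + 2b + c = 10
  16a + 4b + c = 58
  36a + 6b + c = 138
Solving the system yields a = 4, b = 0, c = -6.
So p(t) = 4t^2 - 6.
The constant term is -6.

-6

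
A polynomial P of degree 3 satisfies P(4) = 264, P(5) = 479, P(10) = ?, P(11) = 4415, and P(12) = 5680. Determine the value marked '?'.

3354

The 4 known points determine the degree-3 polynomial uniquely.
Write P(u) = au^3 + bu^2 + cu + d. Substituting each data point gives a linear system:
  64a + 16b + 4c + d = 264
  125a + 25b + 5c + d = 479
  1331a + 121b + 11c + d = 4415
  1728a + 144b + 12c + d = 5680
Solving the system yields a = 3, b = 3, c = 5, d = 4.
So P(u) = 3u³ + 3u² + 5u + 4.
Then P(10) = 3354.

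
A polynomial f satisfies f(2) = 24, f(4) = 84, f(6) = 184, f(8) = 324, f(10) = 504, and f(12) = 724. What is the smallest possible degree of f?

Forward differences of the values at n = 2, 4, 6, 8, 10, 12:
  f  : 24  84  184  324  504  724
  Δ  : 60  100  140  180  220
  Δ^2: 40  40  40  40
  Δ^3: 0  0  0
  Δ^4: 0  0
  Δ^5: 0
The second differences are constant (40) and nonzero, while all higher differences vanish, so the minimal degree is 2.

2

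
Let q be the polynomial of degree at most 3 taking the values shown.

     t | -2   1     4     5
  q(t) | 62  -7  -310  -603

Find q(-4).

Write q(t) = at^3 + bt^2 + ct + d. Substituting each data point gives a linear system:
  -8a + 4b - 2c + d = 62
  a + b + c + d = -7
  64a + 16b + 4c + d = -310
  125a + 25b + 5c + d = -603
Solving the system yields a = -5, b = 2, c = -6, d = 2.
So q(t) = -5t^3 + 2t^2 - 6t + 2.
Then q(-4) = 378.

378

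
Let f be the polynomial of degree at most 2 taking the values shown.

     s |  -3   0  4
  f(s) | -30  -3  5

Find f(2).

5

Using the Lagrange interpolation formula with nodes -3, 0, 4:
  L_0(s) = s(s - 4) / 21
  L_1(s) = (s + 3)(s - 4) / -12
  L_2(s) = (s + 3)s / 28
Then f(s) = -30·L_0(s) - 3·L_1(s) + 5·L_2(s).
Expanding and collecting terms gives f(s) = -s^2 + 6s - 3.
Evaluating at s = 2: f(2) = 5.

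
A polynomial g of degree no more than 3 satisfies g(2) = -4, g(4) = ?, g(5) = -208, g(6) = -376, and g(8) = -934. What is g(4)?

The 4 known points determine the degree-3 polynomial uniquely.
Write g(s) = as^3 + bs^2 + cs + d. Substituting each data point gives a linear system:
  8a + 4b + 2c + d = -4
  125a + 25b + 5c + d = -208
  216a + 36b + 6c + d = -376
  512a + 64b + 8c + d = -934
Solving the system yields a = -2, b = 1, c = 3, d = 2.
So g(s) = -2s^3 + s^2 + 3s + 2.
Then g(4) = -98.

-98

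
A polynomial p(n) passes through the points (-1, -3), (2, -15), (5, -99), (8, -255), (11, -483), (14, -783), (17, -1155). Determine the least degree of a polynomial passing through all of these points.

Forward differences of the values at n = -1, 2, 5, 8, 11, 14, 17:
  p  : -3  -15  -99  -255  -483  -783  -1155
  Δ  : -12  -84  -156  -228  -300  -372
  Δ^2: -72  -72  -72  -72  -72
  Δ^3: 0  0  0  0
  Δ^4: 0  0  0
  Δ^5: 0  0
  Δ^6: 0
The second differences are constant (-72) and nonzero, while all higher differences vanish, so the minimal degree is 2.

2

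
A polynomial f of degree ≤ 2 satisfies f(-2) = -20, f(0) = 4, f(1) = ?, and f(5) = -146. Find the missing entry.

The 3 known points determine the degree-2 polynomial uniquely.
Write f(x) = ax^2 + bx + c. Substituting each data point gives a linear system:
  4a - 2b + c = -20
  c = 4
  25a + 5b + c = -146
Solving the system yields a = -6, b = 0, c = 4.
So f(x) = -6x^2 + 4.
Then f(1) = -2.

-2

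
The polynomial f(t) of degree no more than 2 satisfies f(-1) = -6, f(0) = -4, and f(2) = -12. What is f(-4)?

-36

Using the Lagrange interpolation formula with nodes -1, 0, 2:
  L_0(t) = t(t - 2) / 3
  L_1(t) = (t + 1)(t - 2) / -2
  L_2(t) = (t + 1)t / 6
Then f(t) = -6·L_0(t) - 4·L_1(t) - 12·L_2(t).
Expanding and collecting terms gives f(t) = -2t^2 - 4.
Evaluating at t = -4: f(-4) = -36.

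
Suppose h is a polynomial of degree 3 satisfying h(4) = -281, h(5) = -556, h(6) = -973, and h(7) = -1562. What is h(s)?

h(s) = -5s^3 + 4s^2 - 6s - 1

Write h(s) = as^3 + bs^2 + cs + d. Substituting each data point gives a linear system:
  64a + 16b + 4c + d = -281
  125a + 25b + 5c + d = -556
  216a + 36b + 6c + d = -973
  343a + 49b + 7c + d = -1562
Solving the system yields a = -5, b = 4, c = -6, d = -1.
So h(s) = -5s^3 + 4s^2 - 6s - 1.
Check: h(4) = -281. ✓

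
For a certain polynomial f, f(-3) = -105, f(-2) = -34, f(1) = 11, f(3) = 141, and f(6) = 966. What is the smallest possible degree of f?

Divided differences on the nodes -3, -2, 1, 3, 6:
  order 0: -105  -34  11  141  966
  order 1: 71  15  65  275
  order 2: -14  10  42
  order 3: 4  4
  order 4: 0
The order-3 divided differences are all 4 (nonzero) and every higher order vanishes, so the data lies on a polynomial of degree exactly 3.

3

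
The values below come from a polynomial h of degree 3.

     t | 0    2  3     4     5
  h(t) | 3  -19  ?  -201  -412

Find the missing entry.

-78

The 4 known points determine the degree-3 polynomial uniquely.
Write h(t) = at^3 + bt^2 + ct + d. Substituting each data point gives a linear system:
  d = 3
  8a + 4b + 2c + d = -19
  64a + 16b + 4c + d = -201
  125a + 25b + 5c + d = -412
Solving the system yields a = -4, b = 4, c = -3, d = 3.
So h(t) = -4t^3 + 4t^2 - 3t + 3.
Then h(3) = -78.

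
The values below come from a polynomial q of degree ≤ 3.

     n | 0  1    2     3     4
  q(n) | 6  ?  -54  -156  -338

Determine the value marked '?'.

-8

On equispaced nodes a degree-3 polynomial has vanishing fourth forward difference, so
  q(0) - 4·q(1) + 6·q(2) - 4·q(3) + q(4) = 0.
Substituting the known values and solving for q(1):
  -4·q(1) = 32
  q(1) = -8.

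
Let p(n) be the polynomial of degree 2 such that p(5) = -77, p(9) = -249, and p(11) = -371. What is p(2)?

-11

Write p(n) = an^2 + bn + c. Substituting each data point gives a linear system:
  25a + 5b + c = -77
  81a + 9b + c = -249
  121a + 11b + c = -371
Solving the system yields a = -3, b = -1, c = 3.
So p(n) = -3n^2 - n + 3.
Then p(2) = -11.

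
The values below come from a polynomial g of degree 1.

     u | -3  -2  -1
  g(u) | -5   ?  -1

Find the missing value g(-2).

The 2 known points determine the degree-1 polynomial uniquely.
Write g(u) = au + b. Substituting each data point gives a linear system:
  -3a + b = -5
  -a + b = -1
Solving the system yields a = 2, b = 1.
So g(u) = 2u + 1.
Then g(-2) = -3.

-3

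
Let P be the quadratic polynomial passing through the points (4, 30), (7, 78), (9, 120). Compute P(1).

Write P(x) = ax^2 + bx + c. Substituting each data point gives a linear system:
  16a + 4b + c = 30
  49a + 7b + c = 78
  81a + 9b + c = 120
Solving the system yields a = 1, b = 5, c = -6.
So P(x) = x² + 5x - 6.
Then P(1) = 0.

0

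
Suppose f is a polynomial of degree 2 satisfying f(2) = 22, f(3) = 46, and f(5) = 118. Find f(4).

Using the Lagrange interpolation formula with nodes 2, 3, 5:
  L_0(s) = (s - 3)(s - 5) / 3
  L_1(s) = (s - 2)(s - 5) / -2
  L_2(s) = (s - 2)(s - 3) / 6
Then f(s) = 22·L_0(s) + 46·L_1(s) + 118·L_2(s).
Expanding and collecting terms gives f(s) = 4s^2 + 4s - 2.
Evaluating at s = 4: f(4) = 78.

78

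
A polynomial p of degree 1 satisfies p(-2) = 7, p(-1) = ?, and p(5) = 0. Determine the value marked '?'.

6

The 2 known points determine the degree-1 polynomial uniquely.
Write p(t) = at + b. Substituting each data point gives a linear system:
  -2a + b = 7
  5a + b = 0
Solving the system yields a = -1, b = 5.
So p(t) = -t + 5.
Then p(-1) = 6.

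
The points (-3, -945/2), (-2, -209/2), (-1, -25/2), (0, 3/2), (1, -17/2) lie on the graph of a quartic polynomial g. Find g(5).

Using the Lagrange interpolation formula with nodes -3, -2, -1, 0, 1:
  L_0(t) = (t + 2)(t + 1)t(t - 1) / 24
  L_1(t) = (t + 3)(t + 1)t(t - 1) / -6
  L_2(t) = (t + 3)(t + 2)t(t - 1) / 4
  L_3(t) = (t + 3)(t + 2)(t + 1)(t - 1) / -6
  L_4(t) = (t + 3)(t + 2)(t + 1)t / 24
Then g(t) = -945/2·L_0(t) - 209/2·L_1(t) - 25/2·L_2(t) + 3/2·L_3(t) - 17/2·L_4(t).
Expanding and collecting terms gives g(t) = -6t⁴ - 3t³ - 6t² + 5t + 3/2.
Evaluating at t = 5: g(5) = -8497/2.

-8497/2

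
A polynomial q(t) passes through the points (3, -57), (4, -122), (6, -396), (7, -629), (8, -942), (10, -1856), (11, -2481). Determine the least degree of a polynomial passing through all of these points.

Divided differences on the nodes 3, 4, 6, 7, 8, 10, 11:
  order 0: -57  -122  -396  -629  -942  -1856  -2481
  order 1: -65  -137  -233  -313  -457  -625
  order 2: -24  -32  -40  -48  -56
  order 3: -2  -2  -2  -2
  order 4: 0  0  0
  order 5: 0  0
  order 6: 0
The order-3 divided differences are all -2 (nonzero) and every higher order vanishes, so the data lies on a polynomial of degree exactly 3.

3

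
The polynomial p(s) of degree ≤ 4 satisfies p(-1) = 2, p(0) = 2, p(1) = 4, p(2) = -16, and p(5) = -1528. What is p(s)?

Write p(s) = as^4 + bs^3 + cs^2 + ds + e. Substituting each data point gives a linear system:
  a - b + c - d + e = 2
  e = 2
  a + b + c + d + e = 4
  16a + 8b + 4c + 2d + e = -16
  625a + 125b + 25c + 5d + e = -1528
Solving the system yields a = -3, b = 2, c = 4, d = -1, e = 2.
So p(s) = -3s^4 + 2s^3 + 4s^2 - s + 2.
Check: p(5) = -1528. ✓

p(s) = -3s^4 + 2s^3 + 4s^2 - s + 2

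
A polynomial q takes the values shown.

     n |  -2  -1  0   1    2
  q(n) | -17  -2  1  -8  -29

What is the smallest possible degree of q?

Forward differences of the values at n = -2, -1, 0, 1, 2:
  q  : -17  -2  1  -8  -29
  Δ  : 15  3  -9  -21
  Δ^2: -12  -12  -12
  Δ^3: 0  0
  Δ^4: 0
The second differences are constant (-12) and nonzero, while all higher differences vanish, so the minimal degree is 2.

2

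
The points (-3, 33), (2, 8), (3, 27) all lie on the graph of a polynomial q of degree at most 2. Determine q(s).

q(s) = 4s^2 - s - 6

Write q(s) = as^2 + bs + c. Substituting each data point gives a linear system:
  9a - 3b + c = 33
  4a + 2b + c = 8
  9a + 3b + c = 27
Solving the system yields a = 4, b = -1, c = -6.
So q(s) = 4s² - s - 6.
Check: q(2) = 8. ✓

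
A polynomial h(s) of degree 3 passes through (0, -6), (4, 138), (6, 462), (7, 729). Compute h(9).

1533

Using the Lagrange interpolation formula with nodes 0, 4, 6, 7:
  L_0(s) = (s - 4)(s - 6)(s - 7) / -168
  L_1(s) = s(s - 6)(s - 7) / 24
  L_2(s) = s(s - 4)(s - 7) / -12
  L_3(s) = s(s - 4)(s - 6) / 21
Then h(s) = -6·L_0(s) + 138·L_1(s) + 462·L_2(s) + 729·L_3(s).
Expanding and collecting terms gives h(s) = 2s^3 + s^2 - 6.
Evaluating at s = 9: h(9) = 1533.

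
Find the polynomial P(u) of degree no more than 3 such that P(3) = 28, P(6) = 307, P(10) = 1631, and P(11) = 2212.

P(u) = 2u^3 - 4u^2 + 3u + 1

Using the Lagrange interpolation formula with nodes 3, 6, 10, 11:
  L_0(u) = (u - 6)(u - 10)(u - 11) / -168
  L_1(u) = (u - 3)(u - 10)(u - 11) / 60
  L_2(u) = (u - 3)(u - 6)(u - 11) / -28
  L_3(u) = (u - 3)(u - 6)(u - 10) / 40
Then P(u) = 28·L_0(u) + 307·L_1(u) + 1631·L_2(u) + 2212·L_3(u).
Expanding and collecting terms gives P(u) = 2u³ - 4u² + 3u + 1.
Check: P(6) = 307. ✓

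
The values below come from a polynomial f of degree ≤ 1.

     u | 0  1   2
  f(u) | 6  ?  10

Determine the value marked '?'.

8

On equispaced nodes a degree-1 polynomial has vanishing second forward difference, so
  f(0) - 2·f(1) + f(2) = 0.
Substituting the known values and solving for f(1):
  -2·f(1) = -16
  f(1) = 8.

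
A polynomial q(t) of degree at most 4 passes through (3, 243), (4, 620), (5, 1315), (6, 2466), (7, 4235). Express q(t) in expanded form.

Using the Lagrange interpolation formula with nodes 3, 4, 5, 6, 7:
  L_0(t) = (t - 4)(t - 5)(t - 6)(t - 7) / 24
  L_1(t) = (t - 3)(t - 5)(t - 6)(t - 7) / -6
  L_2(t) = (t - 3)(t - 4)(t - 6)(t - 7) / 4
  L_3(t) = (t - 3)(t - 4)(t - 5)(t - 7) / -6
  L_4(t) = (t - 3)(t - 4)(t - 5)(t - 6) / 24
Then q(t) = 243·L_0(t) + 620·L_1(t) + 1315·L_2(t) + 2466·L_3(t) + 4235·L_4(t).
Expanding and collecting terms gives q(t) = t⁴ + 5t³ + 2t² + 3t.
Check: q(7) = 4235. ✓

q(t) = t^4 + 5t^3 + 2t^2 + 3t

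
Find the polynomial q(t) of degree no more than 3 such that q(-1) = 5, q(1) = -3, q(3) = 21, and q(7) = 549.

q(t) = 2t^3 - 2t^2 - 6t + 3

Using the Lagrange interpolation formula with nodes -1, 1, 3, 7:
  L_0(t) = (t - 1)(t - 3)(t - 7) / -64
  L_1(t) = (t + 1)(t - 3)(t - 7) / 24
  L_2(t) = (t + 1)(t - 1)(t - 7) / -32
  L_3(t) = (t + 1)(t - 1)(t - 3) / 192
Then q(t) = 5·L_0(t) - 3·L_1(t) + 21·L_2(t) + 549·L_3(t).
Expanding and collecting terms gives q(t) = 2t^3 - 2t^2 - 6t + 3.
Check: q(7) = 549. ✓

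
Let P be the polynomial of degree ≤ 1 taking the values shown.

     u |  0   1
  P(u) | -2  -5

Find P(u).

P(u) = -3u - 2

Using the Lagrange interpolation formula with nodes 0, 1:
  L_0(u) = (u - 1) / -1
  L_1(u) = u / 1
Then P(u) = -2·L_0(u) - 5·L_1(u).
Expanding and collecting terms gives P(u) = -3u - 2.
Check: P(0) = -2. ✓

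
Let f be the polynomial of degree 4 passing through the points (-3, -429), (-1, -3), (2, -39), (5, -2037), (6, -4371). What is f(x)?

Write f(x) = ax^4 + bx^3 + cx^2 + dx + e. Substituting each data point gives a linear system:
  81a - 27b + 9c - 3d + e = -429
  a - b + c - d + e = -3
  16a + 8b + 4c + 2d + e = -39
  625a + 125b + 25c + 5d + e = -2037
  1296a + 216b + 36c + 6d + e = -4371
Solving the system yields a = -4, b = 4, c = -1, d = -3, e = 3.
So f(x) = -4x^4 + 4x^3 - x^2 - 3x + 3.
Check: f(6) = -4371. ✓

f(x) = -4x^4 + 4x^3 - x^2 - 3x + 3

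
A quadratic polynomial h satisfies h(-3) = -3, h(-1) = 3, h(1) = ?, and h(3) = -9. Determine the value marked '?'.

1

On equispaced nodes a degree-2 polynomial has vanishing third forward difference, so
  - h(-3) + 3·h(-1) - 3·h(1) + h(3) = 0.
Substituting the known values and solving for h(1):
  -3·h(1) = -3
  h(1) = 1.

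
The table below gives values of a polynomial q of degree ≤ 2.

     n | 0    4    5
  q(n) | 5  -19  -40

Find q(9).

-184

Write q(n) = an^2 + bn + c. Substituting each data point gives a linear system:
  c = 5
  16a + 4b + c = -19
  25a + 5b + c = -40
Solving the system yields a = -3, b = 6, c = 5.
So q(n) = -3n² + 6n + 5.
Then q(9) = -184.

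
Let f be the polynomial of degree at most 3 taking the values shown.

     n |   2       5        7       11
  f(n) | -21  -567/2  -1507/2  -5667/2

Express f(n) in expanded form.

f(n) = -2n^3 - (3/2)n^2 + n - 1

Using the Lagrange interpolation formula with nodes 2, 5, 7, 11:
  L_0(n) = (n - 5)(n - 7)(n - 11) / -135
  L_1(n) = (n - 2)(n - 7)(n - 11) / 36
  L_2(n) = (n - 2)(n - 5)(n - 11) / -40
  L_3(n) = (n - 2)(n - 5)(n - 7) / 216
Then f(n) = -21·L_0(n) - 567/2·L_1(n) - 1507/2·L_2(n) - 5667/2·L_3(n).
Expanding and collecting terms gives f(n) = -2n^3 - (3/2)n^2 + n - 1.
Check: f(2) = -21. ✓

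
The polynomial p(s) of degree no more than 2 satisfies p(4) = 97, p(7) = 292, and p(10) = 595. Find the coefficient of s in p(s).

Write p(s) = as^2 + bs + c. Substituting each data point gives a linear system:
  16a + 4b + c = 97
  49a + 7b + c = 292
  100a + 10b + c = 595
Solving the system yields a = 6, b = -1, c = 5.
So p(s) = 6s² - s + 5.
The coefficient of s is -1.

-1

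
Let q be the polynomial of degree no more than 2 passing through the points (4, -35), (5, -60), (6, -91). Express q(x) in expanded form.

q(x) = -3x^2 + 2x + 5

Write q(x) = ax^2 + bx + c. Substituting each data point gives a linear system:
  16a + 4b + c = -35
  25a + 5b + c = -60
  36a + 6b + c = -91
Solving the system yields a = -3, b = 2, c = 5.
So q(x) = -3x^2 + 2x + 5.
Check: q(6) = -91. ✓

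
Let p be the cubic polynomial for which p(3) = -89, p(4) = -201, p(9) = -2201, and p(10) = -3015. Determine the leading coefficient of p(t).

Write p(t) = at^3 + bt^2 + ct + d. Substituting each data point gives a linear system:
  27a + 9b + 3c + d = -89
  64a + 16b + 4c + d = -201
  729a + 81b + 9c + d = -2201
  1000a + 100b + 10c + d = -3015
Solving the system yields a = -3, b = 0, c = -1, d = -5.
So p(t) = -3t^3 - t - 5.
The leading coefficient is -3.

-3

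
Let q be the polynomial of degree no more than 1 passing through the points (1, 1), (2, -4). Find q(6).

-24

Using the Lagrange interpolation formula with nodes 1, 2:
  L_0(u) = (u - 2) / -1
  L_1(u) = (u - 1) / 1
Then q(u) = 1·L_0(u) - 4·L_1(u).
Expanding and collecting terms gives q(u) = -5u + 6.
Evaluating at u = 6: q(6) = -24.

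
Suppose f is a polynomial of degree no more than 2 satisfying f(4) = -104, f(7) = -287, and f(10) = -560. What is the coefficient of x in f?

Write f(x) = ax^2 + bx + c. Substituting each data point gives a linear system:
  16a + 4b + c = -104
  49a + 7b + c = -287
  100a + 10b + c = -560
Solving the system yields a = -5, b = -6, c = 0.
So f(x) = -5x^2 - 6x.
The coefficient of x is -6.

-6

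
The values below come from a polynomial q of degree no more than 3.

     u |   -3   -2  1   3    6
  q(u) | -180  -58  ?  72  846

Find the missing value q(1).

-4

The 4 known points determine the degree-3 polynomial uniquely.
Write q(u) = au^3 + bu^2 + cu + d. Substituting each data point gives a linear system:
  -27a + 9b - 3c + d = -180
  -8a + 4b - 2c + d = -58
  27a + 9b + 3c + d = 72
  216a + 36b + 6c + d = 846
Solving the system yields a = 5, b = -6, c = -3, d = 0.
So q(u) = 5u^3 - 6u^2 - 3u.
Then q(1) = -4.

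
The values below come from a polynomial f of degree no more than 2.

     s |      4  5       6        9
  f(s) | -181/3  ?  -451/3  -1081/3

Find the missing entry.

The 3 known points determine the degree-2 polynomial uniquely.
Write f(s) = as^2 + bs + c. Substituting each data point gives a linear system:
  16a + 4b + c = -181/3
  36a + 6b + c = -451/3
  81a + 9b + c = -1081/3
Solving the system yields a = -5, b = 5, c = -1/3.
So f(s) = -5s^2 + 5s - 1/3.
Then f(5) = -301/3.

-301/3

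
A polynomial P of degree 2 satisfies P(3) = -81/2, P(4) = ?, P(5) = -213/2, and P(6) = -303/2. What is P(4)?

-139/2

The 3 known points determine the degree-2 polynomial uniquely.
Write P(s) = as^2 + bs + c. Substituting each data point gives a linear system:
  9a + 3b + c = -81/2
  25a + 5b + c = -213/2
  36a + 6b + c = -303/2
Solving the system yields a = -4, b = -1, c = -3/2.
So P(s) = -4s^2 - s - 3/2.
Then P(4) = -139/2.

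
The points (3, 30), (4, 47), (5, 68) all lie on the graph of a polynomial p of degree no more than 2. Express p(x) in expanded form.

p(x) = 2x^2 + 3x + 3

Using the Lagrange interpolation formula with nodes 3, 4, 5:
  L_0(x) = (x - 4)(x - 5) / 2
  L_1(x) = (x - 3)(x - 5) / -1
  L_2(x) = (x - 3)(x - 4) / 2
Then p(x) = 30·L_0(x) + 47·L_1(x) + 68·L_2(x).
Expanding and collecting terms gives p(x) = 2x² + 3x + 3.
Check: p(3) = 30. ✓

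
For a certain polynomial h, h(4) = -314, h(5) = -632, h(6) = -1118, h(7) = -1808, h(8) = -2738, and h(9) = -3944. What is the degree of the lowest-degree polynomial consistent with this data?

3

Forward differences of the values at t = 4, 5, 6, 7, 8, 9:
  h  : -314  -632  -1118  -1808  -2738  -3944
  Δ  : -318  -486  -690  -930  -1206
  Δ^2: -168  -204  -240  -276
  Δ^3: -36  -36  -36
  Δ^4: 0  0
  Δ^5: 0
The third differences are constant (-36) and nonzero, while all higher differences vanish, so the minimal degree is 3.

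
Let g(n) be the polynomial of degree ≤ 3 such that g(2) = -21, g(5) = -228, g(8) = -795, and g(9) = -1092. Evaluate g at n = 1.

-4

Write g(n) = an^3 + bn^2 + cn + d. Substituting each data point gives a linear system:
  8a + 4b + 2c + d = -21
  125a + 25b + 5c + d = -228
  512a + 64b + 8c + d = -795
  729a + 81b + 9c + d = -1092
Solving the system yields a = -1, b = -5, c = 5, d = -3.
So g(n) = -n^3 - 5n^2 + 5n - 3.
Then g(1) = -4.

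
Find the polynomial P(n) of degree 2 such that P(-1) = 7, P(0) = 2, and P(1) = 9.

P(n) = 6n^2 + n + 2

Using the Lagrange interpolation formula with nodes -1, 0, 1:
  L_0(n) = n(n - 1) / 2
  L_1(n) = (n + 1)(n - 1) / -1
  L_2(n) = (n + 1)n / 2
Then P(n) = 7·L_0(n) + 2·L_1(n) + 9·L_2(n).
Expanding and collecting terms gives P(n) = 6n² + n + 2.
Check: P(-1) = 7. ✓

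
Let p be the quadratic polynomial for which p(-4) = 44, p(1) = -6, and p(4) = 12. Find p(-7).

122

Using the Lagrange interpolation formula with nodes -4, 1, 4:
  L_0(x) = (x - 1)(x - 4) / 40
  L_1(x) = (x + 4)(x - 4) / -15
  L_2(x) = (x + 4)(x - 1) / 24
Then p(x) = 44·L_0(x) - 6·L_1(x) + 12·L_2(x).
Expanding and collecting terms gives p(x) = 2x^2 - 4x - 4.
Evaluating at x = -7: p(-7) = 122.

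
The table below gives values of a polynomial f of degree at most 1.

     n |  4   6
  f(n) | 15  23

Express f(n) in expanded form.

f(n) = 4n - 1

Using the Lagrange interpolation formula with nodes 4, 6:
  L_0(n) = (n - 6) / -2
  L_1(n) = (n - 4) / 2
Then f(n) = 15·L_0(n) + 23·L_1(n).
Expanding and collecting terms gives f(n) = 4n - 1.
Check: f(6) = 23. ✓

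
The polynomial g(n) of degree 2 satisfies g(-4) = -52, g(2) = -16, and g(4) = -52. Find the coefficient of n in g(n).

0

Write g(n) = an^2 + bn + c. Substituting each data point gives a linear system:
  16a - 4b + c = -52
  4a + 2b + c = -16
  16a + 4b + c = -52
Solving the system yields a = -3, b = 0, c = -4.
So g(n) = -3n^2 - 4.
The coefficient of n is 0.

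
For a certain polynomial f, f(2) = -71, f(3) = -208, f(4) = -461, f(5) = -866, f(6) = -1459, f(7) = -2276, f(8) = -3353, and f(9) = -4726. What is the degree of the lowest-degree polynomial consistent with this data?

Forward differences of the values at t = 2, 3, 4, 5, 6, 7, 8, 9:
  f  : -71  -208  -461  -866  -1459  -2276  -3353  -4726
  Δ  : -137  -253  -405  -593  -817  -1077  -1373
  Δ^2: -116  -152  -188  -224  -260  -296
  Δ^3: -36  -36  -36  -36  -36
  Δ^4: 0  0  0  0
  Δ^5: 0  0  0
  Δ^6: 0  0
  Δ^7: 0
The third differences are constant (-36) and nonzero, while all higher differences vanish, so the minimal degree is 3.

3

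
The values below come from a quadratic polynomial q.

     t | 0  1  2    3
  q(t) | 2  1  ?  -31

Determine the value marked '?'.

-10

On equispaced nodes a degree-2 polynomial has vanishing third forward difference, so
  - q(0) + 3·q(1) - 3·q(2) + q(3) = 0.
Substituting the known values and solving for q(2):
  -3·q(2) = 30
  q(2) = -10.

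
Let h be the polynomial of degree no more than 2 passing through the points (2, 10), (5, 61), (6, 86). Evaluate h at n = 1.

1

Using the Lagrange interpolation formula with nodes 2, 5, 6:
  L_0(n) = (n - 5)(n - 6) / 12
  L_1(n) = (n - 2)(n - 6) / -3
  L_2(n) = (n - 2)(n - 5) / 4
Then h(n) = 10·L_0(n) + 61·L_1(n) + 86·L_2(n).
Expanding and collecting terms gives h(n) = 2n² + 3n - 4.
Evaluating at n = 1: h(1) = 1.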